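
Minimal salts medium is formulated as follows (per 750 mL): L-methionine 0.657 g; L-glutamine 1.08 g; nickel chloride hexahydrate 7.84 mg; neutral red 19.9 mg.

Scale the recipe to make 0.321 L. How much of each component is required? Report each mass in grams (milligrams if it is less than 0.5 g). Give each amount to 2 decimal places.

L-methionine 281.20 mg; L-glutamine 462.24 mg; nickel chloride hexahydrate 3.36 mg; neutral red 8.52 mg

Ratio of target to recipe volume: 321 / 750 = 0.428.
L-methionine: 0.657 g × (321 mL / 750 mL) = 0.281196 g = 281.20 mg
L-glutamine: 1.08 g × (321 mL / 750 mL) = 0.46224 g = 462.24 mg
nickel chloride hexahydrate: 7.84 mg × (321 mL / 750 mL) = 3.36 mg
neutral red: 19.9 mg × (321 mL / 750 mL) = 8.52 mg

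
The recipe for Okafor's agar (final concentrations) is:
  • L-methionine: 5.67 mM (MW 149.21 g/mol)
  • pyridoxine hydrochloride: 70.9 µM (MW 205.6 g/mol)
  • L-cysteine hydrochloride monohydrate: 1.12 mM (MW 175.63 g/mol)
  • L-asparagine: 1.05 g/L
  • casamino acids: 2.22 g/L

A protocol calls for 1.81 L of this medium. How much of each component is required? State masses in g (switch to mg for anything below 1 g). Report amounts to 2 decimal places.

L-methionine 1.53 g; pyridoxine hydrochloride 26.38 mg; L-cysteine hydrochloride monohydrate 356.04 mg; L-asparagine 1.90 g; casamino acids 4.02 g

Scale factor relative to 1 L: 1.81.
L-methionine: 5.67 mmol/L × 149.21 g/mol × 1.81 L ÷ 1000 = 1.53 g
pyridoxine hydrochloride: 70.9 µmol/L × 205.6 g/mol × 1.81 L ÷ 1000 = 26.38 mg
L-cysteine hydrochloride monohydrate: 1.12 mmol/L × 175.63 mg/mmol × 1.81 L = 356.04 mg
L-asparagine: 1.05 g/L × 1.81 L = 1.90 g
casamino acids: 2.22 g/L × 1.81 L = 4.02 g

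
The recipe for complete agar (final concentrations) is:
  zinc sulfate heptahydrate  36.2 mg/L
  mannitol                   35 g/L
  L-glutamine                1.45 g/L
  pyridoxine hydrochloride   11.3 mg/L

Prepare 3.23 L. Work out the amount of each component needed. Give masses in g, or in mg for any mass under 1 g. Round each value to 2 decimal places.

Scale factor relative to 1 L: 3.23.
zinc sulfate heptahydrate: 36.2 mg/L × 3.23 L = 116.93 mg
mannitol: 35 g/L × 3.23 L = 113.05 g
L-glutamine: 1.45 g/L × 3.23 L = 4.68 g
pyridoxine hydrochloride: 11.3 mg/L × 3.23 L = 36.50 mg

zinc sulfate heptahydrate 116.93 mg; mannitol 113.05 g; L-glutamine 4.68 g; pyridoxine hydrochloride 36.50 mg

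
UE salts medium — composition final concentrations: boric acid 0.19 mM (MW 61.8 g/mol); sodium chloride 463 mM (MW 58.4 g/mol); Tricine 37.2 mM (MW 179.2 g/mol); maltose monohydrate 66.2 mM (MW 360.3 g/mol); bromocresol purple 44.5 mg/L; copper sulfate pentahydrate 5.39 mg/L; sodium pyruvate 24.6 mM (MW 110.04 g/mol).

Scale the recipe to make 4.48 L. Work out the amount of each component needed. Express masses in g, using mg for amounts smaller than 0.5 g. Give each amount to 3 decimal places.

Scale factor relative to 1 L: 4.48.
boric acid: 0.19 mmol/L × 61.8 mg/mmol × 4.48 L = 52.604 mg
sodium chloride: 463 mmol/L × 58.4 g/mol × 4.48 L ÷ 1000 = 121.136 g
Tricine: 37.2 mmol/L × 179.2 g/mol × 4.48 L ÷ 1000 = 29.865 g
maltose monohydrate: 66.2 mmol/L × 360.3 g/mol × 4.48 L ÷ 1000 = 106.856 g
bromocresol purple: 44.5 mg/L × 4.48 L = 199.360 mg
copper sulfate pentahydrate: 5.39 mg/L × 4.48 L = 24.147 mg
sodium pyruvate: 24.6 mmol/L × 110.04 g/mol × 4.48 L ÷ 1000 = 12.127 g

boric acid 52.604 mg; sodium chloride 121.136 g; Tricine 29.865 g; maltose monohydrate 106.856 g; bromocresol purple 199.360 mg; copper sulfate pentahydrate 24.147 mg; sodium pyruvate 12.127 g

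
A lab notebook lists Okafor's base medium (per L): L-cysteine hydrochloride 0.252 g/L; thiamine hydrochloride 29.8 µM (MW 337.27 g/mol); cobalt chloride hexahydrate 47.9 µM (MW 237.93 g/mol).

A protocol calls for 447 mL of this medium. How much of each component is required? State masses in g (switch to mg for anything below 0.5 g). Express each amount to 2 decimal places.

L-cysteine hydrochloride 112.64 mg; thiamine hydrochloride 4.49 mg; cobalt chloride hexahydrate 5.09 mg

Scale factor relative to 1 L: 0.447.
L-cysteine hydrochloride: 0.252 g/L × 0.447 L = 0.112644 g = 112.64 mg
thiamine hydrochloride: 29.8 µmol/L × 337.27 g/mol × 0.447 L ÷ 1000 = 4.49 mg
cobalt chloride hexahydrate: 47.9 µmol/L × 237.93 g/mol × 0.447 L ÷ 1000 = 5.09 mg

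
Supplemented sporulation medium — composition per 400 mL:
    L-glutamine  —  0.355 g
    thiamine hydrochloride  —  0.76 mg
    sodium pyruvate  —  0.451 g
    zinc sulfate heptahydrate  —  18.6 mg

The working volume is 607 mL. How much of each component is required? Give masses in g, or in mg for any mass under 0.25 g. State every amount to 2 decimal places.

L-glutamine 0.54 g; thiamine hydrochloride 1.15 mg; sodium pyruvate 0.68 g; zinc sulfate heptahydrate 28.23 mg

Ratio of target to recipe volume: 607 / 400 = 1.5175.
L-glutamine: 0.355 g × (607 mL / 400 mL) = 0.54 g
thiamine hydrochloride: 0.76 mg × (607 mL / 400 mL) = 1.15 mg
sodium pyruvate: 0.451 g × (607 mL / 400 mL) = 0.68 g
zinc sulfate heptahydrate: 18.6 mg × (607 mL / 400 mL) = 28.23 mg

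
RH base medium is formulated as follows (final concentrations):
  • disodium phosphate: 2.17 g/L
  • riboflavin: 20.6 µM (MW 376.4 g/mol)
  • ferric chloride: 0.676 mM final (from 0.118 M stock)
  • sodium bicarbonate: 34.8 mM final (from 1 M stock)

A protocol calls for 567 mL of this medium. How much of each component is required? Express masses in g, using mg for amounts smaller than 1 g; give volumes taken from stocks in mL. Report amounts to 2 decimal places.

Scale factor relative to 1 L: 0.567.
disodium phosphate: 2.17 g/L × 0.567 L = 1.23 g
riboflavin: 20.6 µmol/L × 376.4 g/mol × 0.567 L ÷ 1000 = 4.40 mg
ferric chloride: C1V1 = C2V2 → 0.676 mM × 567 mL ÷ 118 mM = 3.25 mL
sodium bicarbonate: dilute stock: 34.8 mM × 567 mL ÷ 1000 mM = 19.73 mL

disodium phosphate 1.23 g; riboflavin 4.40 mg; ferric chloride 3.25 mL; sodium bicarbonate 19.73 mL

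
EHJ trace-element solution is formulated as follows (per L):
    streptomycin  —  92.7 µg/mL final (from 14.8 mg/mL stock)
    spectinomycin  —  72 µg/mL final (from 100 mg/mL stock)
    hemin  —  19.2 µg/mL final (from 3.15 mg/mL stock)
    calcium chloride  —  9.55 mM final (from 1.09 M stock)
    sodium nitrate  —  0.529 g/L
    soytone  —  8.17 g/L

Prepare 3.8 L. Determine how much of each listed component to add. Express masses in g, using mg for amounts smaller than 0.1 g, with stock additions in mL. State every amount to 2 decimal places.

Scale factor relative to 1 L: 3.8.
streptomycin: V = C2·V2/C1 = 92.7 µg/mL × 3800 mL ÷ 14800 µg/mL = 23.80 mL
spectinomycin: C1V1 = C2V2 → 72 µg/mL × 3800 mL ÷ 100000 µg/mL = 2.74 mL
hemin: C1V1 = C2V2 → 19.2 µg/mL × 3800 mL ÷ 3150 µg/mL = 23.16 mL
calcium chloride: C1V1 = C2V2 → 9.55 mM × 3800 mL ÷ 1090 mM = 33.29 mL
sodium nitrate: 0.529 g/L × 3.8 L = 2.01 g
soytone: 8.17 g/L × 3.8 L = 31.05 g

streptomycin 23.80 mL; spectinomycin 2.74 mL; hemin 23.16 mL; calcium chloride 33.29 mL; sodium nitrate 2.01 g; soytone 31.05 g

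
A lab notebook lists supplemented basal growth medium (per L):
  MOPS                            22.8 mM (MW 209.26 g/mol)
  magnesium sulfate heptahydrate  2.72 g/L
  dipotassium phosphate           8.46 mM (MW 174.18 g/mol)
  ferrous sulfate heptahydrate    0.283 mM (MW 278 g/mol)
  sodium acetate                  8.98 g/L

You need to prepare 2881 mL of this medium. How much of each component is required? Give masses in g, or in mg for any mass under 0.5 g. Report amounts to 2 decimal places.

Working volume: 2881 mL = 2.881 L.
MOPS: 22.8 mmol/L × 209.26 g/mol × 2.881 L ÷ 1000 = 13.75 g
magnesium sulfate heptahydrate: 2.72 g/L × 2.881 L = 7.84 g
dipotassium phosphate: 8.46 mmol/L × 174.18 g/mol × 2.881 L ÷ 1000 = 4.25 g
ferrous sulfate heptahydrate: 0.283 mmol/L × 278 mg/mmol × 2.881 L = 226.66 mg
sodium acetate: 8.98 g/L × 2.881 L = 25.87 g

MOPS 13.75 g; magnesium sulfate heptahydrate 7.84 g; dipotassium phosphate 4.25 g; ferrous sulfate heptahydrate 226.66 mg; sodium acetate 25.87 g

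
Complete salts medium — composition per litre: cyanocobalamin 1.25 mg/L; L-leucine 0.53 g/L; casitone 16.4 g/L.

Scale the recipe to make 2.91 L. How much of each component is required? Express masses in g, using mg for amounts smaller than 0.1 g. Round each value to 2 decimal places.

cyanocobalamin 3.64 mg; L-leucine 1.54 g; casitone 47.72 g

Scale factor relative to 1 L: 2.91.
cyanocobalamin: 1.25 mg/L × 2.91 L = 3.64 mg
L-leucine: 0.53 g/L × 2.91 L = 1.54 g
casitone: 16.4 g/L × 2.91 L = 47.72 g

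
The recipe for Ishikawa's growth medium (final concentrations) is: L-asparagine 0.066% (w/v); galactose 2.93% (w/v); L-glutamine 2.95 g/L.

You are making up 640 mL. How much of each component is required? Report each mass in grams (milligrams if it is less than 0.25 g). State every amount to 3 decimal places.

Target volume = 640 mL = 0.64 L.
L-asparagine: 0.066 g per 100 mL × 640 mL ÷ 100 = 0.422 g
galactose: 2.93 g per 100 mL × 640 mL ÷ 100 = 18.752 g
L-glutamine: 2.95 g/L × 0.64 L = 1.888 g

L-asparagine 0.422 g; galactose 18.752 g; L-glutamine 1.888 g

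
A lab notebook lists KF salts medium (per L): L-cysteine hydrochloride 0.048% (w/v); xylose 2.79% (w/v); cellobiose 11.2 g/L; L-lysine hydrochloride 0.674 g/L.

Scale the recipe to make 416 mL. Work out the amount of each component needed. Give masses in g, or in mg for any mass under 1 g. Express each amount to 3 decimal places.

L-cysteine hydrochloride 199.680 mg; xylose 11.606 g; cellobiose 4.659 g; L-lysine hydrochloride 280.384 mg

Working volume: 416 mL = 0.416 L.
L-cysteine hydrochloride: 0.048% w/v = 0.48 g/L → 0.48 × 0.416 L = 0.19968 g = 199.680 mg
xylose: 2.79% w/v = 27.9 g/L → 27.9 × 0.416 L = 11.606 g
cellobiose: 11.2 g/L × 0.416 L = 4.659 g
L-lysine hydrochloride: 0.674 g/L × 0.416 L = 0.280384 g = 280.384 mg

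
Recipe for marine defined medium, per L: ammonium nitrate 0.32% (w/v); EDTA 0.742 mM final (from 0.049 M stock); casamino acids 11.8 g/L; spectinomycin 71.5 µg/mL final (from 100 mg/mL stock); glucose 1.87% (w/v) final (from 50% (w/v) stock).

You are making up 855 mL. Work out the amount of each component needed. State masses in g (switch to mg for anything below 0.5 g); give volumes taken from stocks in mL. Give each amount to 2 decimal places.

ammonium nitrate 2.74 g; EDTA 12.95 mL; casamino acids 10.09 g; spectinomycin 0.61 mL; glucose 31.98 mL

Working volume: 855 mL = 0.855 L.
ammonium nitrate: 0.32 g per 100 mL × 855 mL ÷ 100 = 2.74 g
EDTA: dilute stock: 0.742 mM × 855 mL ÷ 49 mM = 12.95 mL
casamino acids: 11.8 g/L × 0.855 L = 10.09 g
spectinomycin: C1V1 = C2V2 → 71.5 µg/mL × 855 mL ÷ 100000 µg/mL = 0.61 mL
glucose: C1V1 = C2V2 → 1.87% ÷ 50% × 855 mL = 31.98 mL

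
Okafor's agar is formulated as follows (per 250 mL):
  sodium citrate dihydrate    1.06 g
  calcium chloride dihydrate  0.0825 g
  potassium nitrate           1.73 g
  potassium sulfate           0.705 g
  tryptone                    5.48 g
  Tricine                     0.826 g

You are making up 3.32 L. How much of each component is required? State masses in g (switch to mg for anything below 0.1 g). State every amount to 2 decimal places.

sodium citrate dihydrate 14.08 g; calcium chloride dihydrate 1.10 g; potassium nitrate 22.97 g; potassium sulfate 9.36 g; tryptone 72.77 g; Tricine 10.97 g

Scale factor = 3320 mL / 250 mL = 13.28.
sodium citrate dihydrate: 1.06 g × (3320 mL / 250 mL) = 14.08 g
calcium chloride dihydrate: 0.0825 g × (3320 mL / 250 mL) = 1.10 g
potassium nitrate: 1.73 g × (3320 mL / 250 mL) = 22.97 g
potassium sulfate: 0.705 g × (3320 mL / 250 mL) = 9.36 g
tryptone: 5.48 g × (3320 mL / 250 mL) = 72.77 g
Tricine: 0.826 g × (3320 mL / 250 mL) = 10.97 g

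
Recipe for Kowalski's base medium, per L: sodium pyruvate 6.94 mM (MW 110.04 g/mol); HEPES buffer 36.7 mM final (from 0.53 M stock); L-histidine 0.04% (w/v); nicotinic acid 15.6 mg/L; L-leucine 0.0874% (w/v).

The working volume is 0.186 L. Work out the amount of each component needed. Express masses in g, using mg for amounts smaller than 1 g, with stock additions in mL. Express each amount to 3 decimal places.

Working volume: 0.186 L.
sodium pyruvate: 6.94 mmol/L × 110.04 mg/mmol × 0.186 L = 142.044 mg
HEPES buffer: dilute stock: 36.7 mM × 186 mL ÷ 530 mM = 12.880 mL
L-histidine: 0.04 g per 100 mL × 186 mL ÷ 100 = 0.0744 g = 74.400 mg
nicotinic acid: 15.6 mg/L × 0.186 L = 2.902 mg
L-leucine: 0.0874 g per 100 mL × 186 mL ÷ 100 = 0.162564 g = 162.564 mg

sodium pyruvate 142.044 mg; HEPES buffer 12.880 mL; L-histidine 74.400 mg; nicotinic acid 2.902 mg; L-leucine 162.564 mg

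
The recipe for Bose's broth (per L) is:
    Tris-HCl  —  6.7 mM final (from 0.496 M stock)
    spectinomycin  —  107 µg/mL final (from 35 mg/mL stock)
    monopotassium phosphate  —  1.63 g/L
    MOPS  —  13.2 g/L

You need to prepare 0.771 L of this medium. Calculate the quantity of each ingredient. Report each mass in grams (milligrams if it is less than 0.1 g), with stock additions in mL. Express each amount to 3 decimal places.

Tris-HCl 10.415 mL; spectinomycin 2.357 mL; monopotassium phosphate 1.257 g; MOPS 10.177 g

Scale factor relative to 1 L: 0.771.
Tris-HCl: V = C2·V2/C1 = 6.7 mM × 771 mL ÷ 496 mM = 10.415 mL
spectinomycin: dilute stock: 107 µg/mL × 771 mL ÷ 35000 µg/mL = 2.357 mL
monopotassium phosphate: 1.63 g/L × 0.771 L = 1.257 g
MOPS: 13.2 g/L × 0.771 L = 10.177 g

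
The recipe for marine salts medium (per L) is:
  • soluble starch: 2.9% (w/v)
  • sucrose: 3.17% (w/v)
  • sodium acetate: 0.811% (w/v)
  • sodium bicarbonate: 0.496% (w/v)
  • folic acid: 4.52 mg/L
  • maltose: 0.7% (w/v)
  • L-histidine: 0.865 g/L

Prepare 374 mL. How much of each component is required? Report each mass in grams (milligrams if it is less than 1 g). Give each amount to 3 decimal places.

soluble starch 10.846 g; sucrose 11.856 g; sodium acetate 3.033 g; sodium bicarbonate 1.855 g; folic acid 1.690 mg; maltose 2.618 g; L-histidine 323.510 mg

Working volume: 374 mL = 0.374 L.
soluble starch: 2.9 g per 100 mL × 374 mL ÷ 100 = 10.846 g
sucrose: 3.17% w/v = 31.7 g/L → 31.7 × 0.374 L = 11.856 g
sodium acetate: 0.811% w/v = 8.11 g/L → 8.11 × 0.374 L = 3.033 g
sodium bicarbonate: 0.496% w/v = 4.96 g/L → 4.96 × 0.374 L = 1.855 g
folic acid: 4.52 mg/L × 0.374 L = 1.690 mg
maltose: 0.7 g per 100 mL × 374 mL ÷ 100 = 2.618 g
L-histidine: 0.865 g/L × 0.374 L = 0.32351 g = 323.510 mg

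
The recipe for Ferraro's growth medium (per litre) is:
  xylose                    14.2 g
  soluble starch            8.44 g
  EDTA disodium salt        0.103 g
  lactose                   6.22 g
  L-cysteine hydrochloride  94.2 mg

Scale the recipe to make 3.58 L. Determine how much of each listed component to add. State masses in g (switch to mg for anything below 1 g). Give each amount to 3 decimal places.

Scale factor = 3580 mL / 1000 mL = 3.58.
xylose: 14.2 g × (3580 mL / 1000 mL) = 50.836 g
soluble starch: 8.44 g × (3580 mL / 1000 mL) = 30.215 g
EDTA disodium salt: 0.103 g × (3580 mL / 1000 mL) = 0.36874 g = 368.740 mg
lactose: 6.22 g × (3580 mL / 1000 mL) = 22.268 g
L-cysteine hydrochloride: 94.2 mg × (3580 mL / 1000 mL) = 337.236 mg

xylose 50.836 g; soluble starch 30.215 g; EDTA disodium salt 368.740 mg; lactose 22.268 g; L-cysteine hydrochloride 337.236 mg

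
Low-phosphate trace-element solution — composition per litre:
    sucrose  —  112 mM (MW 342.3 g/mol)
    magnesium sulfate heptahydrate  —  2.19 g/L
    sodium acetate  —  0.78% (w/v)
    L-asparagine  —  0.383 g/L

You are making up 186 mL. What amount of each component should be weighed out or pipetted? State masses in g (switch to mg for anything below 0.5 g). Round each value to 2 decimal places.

sucrose 7.13 g; magnesium sulfate heptahydrate 407.34 mg; sodium acetate 1.45 g; L-asparagine 71.24 mg

Scale factor relative to 1 L: 0.186.
sucrose: 112 mmol/L × 342.3 g/mol × 0.186 L ÷ 1000 = 7.13 g
magnesium sulfate heptahydrate: 2.19 g/L × 0.186 L = 0.40734 g = 407.34 mg
sodium acetate: 0.78 g per 100 mL × 186 mL ÷ 100 = 1.45 g
L-asparagine: 0.383 g/L × 0.186 L = 0.071238 g = 71.24 mg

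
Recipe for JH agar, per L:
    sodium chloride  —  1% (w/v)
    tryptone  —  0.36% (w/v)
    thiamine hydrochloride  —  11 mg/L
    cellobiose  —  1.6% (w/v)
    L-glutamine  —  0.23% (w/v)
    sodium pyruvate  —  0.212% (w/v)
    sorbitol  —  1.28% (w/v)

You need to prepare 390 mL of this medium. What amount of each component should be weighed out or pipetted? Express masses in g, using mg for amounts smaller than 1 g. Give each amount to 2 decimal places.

sodium chloride 3.90 g; tryptone 1.40 g; thiamine hydrochloride 4.29 mg; cellobiose 6.24 g; L-glutamine 897.00 mg; sodium pyruvate 826.80 mg; sorbitol 4.99 g

Working volume: 390 mL = 0.39 L.
sodium chloride: 1 g per 100 mL × 390 mL ÷ 100 = 3.90 g
tryptone: 0.36 g per 100 mL × 390 mL ÷ 100 = 1.40 g
thiamine hydrochloride: 11 mg/L × 0.39 L = 4.29 mg
cellobiose: 1.6% w/v = 16 g/L → 16 × 0.39 L = 6.24 g
L-glutamine: 0.23 g per 100 mL × 390 mL ÷ 100 = 0.897 g = 897.00 mg
sodium pyruvate: 0.212% w/v = 2.12 g/L → 2.12 × 0.39 L = 0.8268 g = 826.80 mg
sorbitol: 1.28 g per 100 mL × 390 mL ÷ 100 = 4.99 g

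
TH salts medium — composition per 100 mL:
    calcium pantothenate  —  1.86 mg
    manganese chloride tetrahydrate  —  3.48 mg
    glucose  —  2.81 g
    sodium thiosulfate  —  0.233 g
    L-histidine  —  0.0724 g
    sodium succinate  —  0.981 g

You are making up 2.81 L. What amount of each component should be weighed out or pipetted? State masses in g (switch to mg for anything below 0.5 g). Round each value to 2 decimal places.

calcium pantothenate 52.27 mg; manganese chloride tetrahydrate 97.79 mg; glucose 78.96 g; sodium thiosulfate 6.55 g; L-histidine 2.03 g; sodium succinate 27.57 g

Scale factor = 2810 mL / 100 mL = 28.1.
calcium pantothenate: 1.86 mg × (2810 mL / 100 mL) = 52.27 mg
manganese chloride tetrahydrate: 3.48 mg × (2810 mL / 100 mL) = 97.79 mg
glucose: 2.81 g × (2810 mL / 100 mL) = 78.96 g
sodium thiosulfate: 0.233 g × (2810 mL / 100 mL) = 6.55 g
L-histidine: 0.0724 g × (2810 mL / 100 mL) = 2.03 g
sodium succinate: 0.981 g × (2810 mL / 100 mL) = 27.57 g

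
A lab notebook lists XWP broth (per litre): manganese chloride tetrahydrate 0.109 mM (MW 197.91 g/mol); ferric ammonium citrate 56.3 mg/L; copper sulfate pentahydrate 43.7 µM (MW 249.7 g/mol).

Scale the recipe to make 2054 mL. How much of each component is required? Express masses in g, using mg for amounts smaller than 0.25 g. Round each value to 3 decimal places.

manganese chloride tetrahydrate 44.309 mg; ferric ammonium citrate 115.640 mg; copper sulfate pentahydrate 22.413 mg

Scale factor relative to 1 L: 2.054.
manganese chloride tetrahydrate: 0.109 mmol/L × 197.91 mg/mmol × 2.054 L = 44.309 mg
ferric ammonium citrate: 56.3 mg/L × 2.054 L = 115.640 mg
copper sulfate pentahydrate: 43.7 µmol/L × 249.7 g/mol × 2.054 L ÷ 1000 = 22.413 mg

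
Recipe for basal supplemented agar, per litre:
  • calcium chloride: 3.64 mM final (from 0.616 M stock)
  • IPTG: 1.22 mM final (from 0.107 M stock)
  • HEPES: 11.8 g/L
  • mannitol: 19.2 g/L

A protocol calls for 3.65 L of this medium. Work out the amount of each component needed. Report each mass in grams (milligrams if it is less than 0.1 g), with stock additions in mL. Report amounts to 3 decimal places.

Working volume: 3.65 L.
calcium chloride: C1V1 = C2V2 → 3.64 mM × 3650 mL ÷ 616 mM = 21.568 mL
IPTG: dilute stock: 1.22 mM × 3650 mL ÷ 107 mM = 41.617 mL
HEPES: 11.8 g/L × 3.65 L = 43.070 g
mannitol: 19.2 g/L × 3.65 L = 70.080 g

calcium chloride 21.568 mL; IPTG 41.617 mL; HEPES 43.070 g; mannitol 70.080 g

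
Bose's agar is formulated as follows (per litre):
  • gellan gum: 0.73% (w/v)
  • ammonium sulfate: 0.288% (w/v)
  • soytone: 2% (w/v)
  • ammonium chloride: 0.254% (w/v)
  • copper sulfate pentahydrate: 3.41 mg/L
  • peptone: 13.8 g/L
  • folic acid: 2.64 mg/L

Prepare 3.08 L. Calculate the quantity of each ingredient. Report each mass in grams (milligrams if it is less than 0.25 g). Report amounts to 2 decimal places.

gellan gum 22.48 g; ammonium sulfate 8.87 g; soytone 61.60 g; ammonium chloride 7.82 g; copper sulfate pentahydrate 10.50 mg; peptone 42.50 g; folic acid 8.13 mg

Scale factor relative to 1 L: 3.08.
gellan gum: 0.73% w/v = 7.3 g/L → 7.3 × 3.08 L = 22.48 g
ammonium sulfate: 0.288% w/v = 2.88 g/L → 2.88 × 3.08 L = 8.87 g
soytone: 2 g per 100 mL × 3080 mL ÷ 100 = 61.60 g
ammonium chloride: 0.254% w/v = 2.54 g/L → 2.54 × 3.08 L = 7.82 g
copper sulfate pentahydrate: 3.41 mg/L × 3.08 L = 10.50 mg
peptone: 13.8 g/L × 3.08 L = 42.50 g
folic acid: 2.64 mg/L × 3.08 L = 8.13 mg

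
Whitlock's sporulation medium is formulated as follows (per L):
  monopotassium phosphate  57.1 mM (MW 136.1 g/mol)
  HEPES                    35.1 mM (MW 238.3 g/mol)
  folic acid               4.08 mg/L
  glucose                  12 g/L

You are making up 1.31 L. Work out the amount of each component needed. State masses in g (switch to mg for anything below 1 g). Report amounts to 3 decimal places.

monopotassium phosphate 10.180 g; HEPES 10.957 g; folic acid 5.345 mg; glucose 15.720 g

Working volume: 1.31 L.
monopotassium phosphate: 57.1 mmol/L × 136.1 g/mol × 1.31 L ÷ 1000 = 10.180 g
HEPES: 35.1 mmol/L × 238.3 g/mol × 1.31 L ÷ 1000 = 10.957 g
folic acid: 4.08 mg/L × 1.31 L = 5.345 mg
glucose: 12 g/L × 1.31 L = 15.720 g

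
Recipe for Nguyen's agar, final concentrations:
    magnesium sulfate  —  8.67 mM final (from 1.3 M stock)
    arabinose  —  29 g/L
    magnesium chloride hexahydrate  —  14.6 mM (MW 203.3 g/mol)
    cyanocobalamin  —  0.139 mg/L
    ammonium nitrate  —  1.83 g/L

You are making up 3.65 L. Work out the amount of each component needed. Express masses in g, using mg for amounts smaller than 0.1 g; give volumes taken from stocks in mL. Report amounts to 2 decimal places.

Working volume: 3.65 L.
magnesium sulfate: C1V1 = C2V2 → 8.67 mM × 3650 mL ÷ 1300 mM = 24.34 mL
arabinose: 29 g/L × 3.65 L = 105.85 g
magnesium chloride hexahydrate: 14.6 mmol/L × 203.3 g/mol × 3.65 L ÷ 1000 = 10.83 g
cyanocobalamin: 0.139 mg/L × 3.65 L = 0.51 mg
ammonium nitrate: 1.83 g/L × 3.65 L = 6.68 g

magnesium sulfate 24.34 mL; arabinose 105.85 g; magnesium chloride hexahydrate 10.83 g; cyanocobalamin 0.51 mg; ammonium nitrate 6.68 g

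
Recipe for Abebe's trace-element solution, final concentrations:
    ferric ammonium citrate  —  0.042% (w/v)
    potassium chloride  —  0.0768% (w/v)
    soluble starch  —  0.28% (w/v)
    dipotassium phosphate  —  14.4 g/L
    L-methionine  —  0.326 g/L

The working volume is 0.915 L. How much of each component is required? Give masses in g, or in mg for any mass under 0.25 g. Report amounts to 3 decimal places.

ferric ammonium citrate 0.384 g; potassium chloride 0.703 g; soluble starch 2.562 g; dipotassium phosphate 13.176 g; L-methionine 0.298 g

Scale factor relative to 1 L: 0.915.
ferric ammonium citrate: 0.042 g per 100 mL × 915 mL ÷ 100 = 0.384 g
potassium chloride: 0.0768% w/v = 0.768 g/L → 0.768 × 0.915 L = 0.703 g
soluble starch: 0.28 g per 100 mL × 915 mL ÷ 100 = 2.562 g
dipotassium phosphate: 14.4 g/L × 0.915 L = 13.176 g
L-methionine: 0.326 g/L × 0.915 L = 0.298 g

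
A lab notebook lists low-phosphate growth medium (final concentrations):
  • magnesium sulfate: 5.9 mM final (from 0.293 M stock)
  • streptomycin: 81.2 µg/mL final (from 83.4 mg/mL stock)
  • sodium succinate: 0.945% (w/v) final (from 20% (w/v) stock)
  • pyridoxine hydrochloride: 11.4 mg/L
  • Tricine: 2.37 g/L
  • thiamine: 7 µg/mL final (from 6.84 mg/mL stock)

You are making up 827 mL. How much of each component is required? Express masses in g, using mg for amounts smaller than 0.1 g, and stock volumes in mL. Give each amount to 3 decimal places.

magnesium sulfate 16.653 mL; streptomycin 0.805 mL; sodium succinate 39.076 mL; pyridoxine hydrochloride 9.428 mg; Tricine 1.960 g; thiamine 0.846 mL

Working volume: 827 mL = 0.827 L.
magnesium sulfate: C1V1 = C2V2 → 5.9 mM × 827 mL ÷ 293 mM = 16.653 mL
streptomycin: V = C2·V2/C1 = 81.2 µg/mL × 827 mL ÷ 83400 µg/mL = 0.805 mL
sodium succinate: C1V1 = C2V2 → 0.945% ÷ 20% × 827 mL = 39.076 mL
pyridoxine hydrochloride: 11.4 mg/L × 0.827 L = 9.428 mg
Tricine: 2.37 g/L × 0.827 L = 1.960 g
thiamine: V = C2·V2/C1 = 7 µg/mL × 827 mL ÷ 6840 µg/mL = 0.846 mL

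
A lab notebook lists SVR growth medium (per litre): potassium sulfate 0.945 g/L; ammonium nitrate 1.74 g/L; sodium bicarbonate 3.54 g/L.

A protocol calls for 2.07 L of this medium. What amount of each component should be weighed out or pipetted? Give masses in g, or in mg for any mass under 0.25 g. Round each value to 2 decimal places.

Working volume: 2.07 L.
potassium sulfate: 0.945 g/L × 2.07 L = 1.96 g
ammonium nitrate: 1.74 g/L × 2.07 L = 3.60 g
sodium bicarbonate: 3.54 g/L × 2.07 L = 7.33 g

potassium sulfate 1.96 g; ammonium nitrate 3.60 g; sodium bicarbonate 7.33 g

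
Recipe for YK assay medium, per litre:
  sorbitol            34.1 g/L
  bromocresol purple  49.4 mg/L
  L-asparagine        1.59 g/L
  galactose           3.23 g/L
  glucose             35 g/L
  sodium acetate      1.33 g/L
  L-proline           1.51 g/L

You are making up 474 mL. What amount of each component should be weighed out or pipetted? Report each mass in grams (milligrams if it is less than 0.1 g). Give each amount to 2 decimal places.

Working volume: 474 mL = 0.474 L.
sorbitol: 34.1 g/L × 0.474 L = 16.16 g
bromocresol purple: 49.4 mg/L × 0.474 L = 23.42 mg
L-asparagine: 1.59 g/L × 0.474 L = 0.75 g
galactose: 3.23 g/L × 0.474 L = 1.53 g
glucose: 35 g/L × 0.474 L = 16.59 g
sodium acetate: 1.33 g/L × 0.474 L = 0.63 g
L-proline: 1.51 g/L × 0.474 L = 0.72 g

sorbitol 16.16 g; bromocresol purple 23.42 mg; L-asparagine 0.75 g; galactose 1.53 g; glucose 16.59 g; sodium acetate 0.63 g; L-proline 0.72 g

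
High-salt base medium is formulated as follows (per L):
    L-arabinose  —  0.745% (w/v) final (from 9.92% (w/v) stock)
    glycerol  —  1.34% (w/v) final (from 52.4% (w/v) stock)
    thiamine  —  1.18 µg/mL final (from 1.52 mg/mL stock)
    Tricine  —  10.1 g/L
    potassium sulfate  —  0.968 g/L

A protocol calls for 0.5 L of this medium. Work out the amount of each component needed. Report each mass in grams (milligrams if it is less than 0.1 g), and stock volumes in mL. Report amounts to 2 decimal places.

Working volume: 0.5 L.
L-arabinose: V = C2·V2/C1 = 0.745% ÷ 9.92% × 500 mL = 37.55 mL
glycerol: V = C2·V2/C1 = 1.34% ÷ 52.4% × 500 mL = 12.79 mL
thiamine: dilute stock: 1.18 µg/mL × 500 mL ÷ 1520 µg/mL = 0.39 mL
Tricine: 10.1 g/L × 0.5 L = 5.05 g
potassium sulfate: 0.968 g/L × 0.5 L = 0.48 g

L-arabinose 37.55 mL; glycerol 12.79 mL; thiamine 0.39 mL; Tricine 5.05 g; potassium sulfate 0.48 g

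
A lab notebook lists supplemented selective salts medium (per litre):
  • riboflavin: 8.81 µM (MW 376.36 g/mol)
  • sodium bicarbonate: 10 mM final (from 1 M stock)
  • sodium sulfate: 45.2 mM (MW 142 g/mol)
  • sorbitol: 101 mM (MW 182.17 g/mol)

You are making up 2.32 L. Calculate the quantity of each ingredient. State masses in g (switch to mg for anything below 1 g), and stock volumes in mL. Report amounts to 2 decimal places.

Scale factor relative to 1 L: 2.32.
riboflavin: 8.81 µmol/L × 376.36 g/mol × 2.32 L ÷ 1000 = 7.69 mg
sodium bicarbonate: V = C2·V2/C1 = 10 mM × 2320 mL ÷ 1000 mM = 23.20 mL
sodium sulfate: 45.2 mmol/L × 142 g/mol × 2.32 L ÷ 1000 = 14.89 g
sorbitol: 101 mmol/L × 182.17 g/mol × 2.32 L ÷ 1000 = 42.69 g

riboflavin 7.69 mg; sodium bicarbonate 23.20 mL; sodium sulfate 14.89 g; sorbitol 42.69 g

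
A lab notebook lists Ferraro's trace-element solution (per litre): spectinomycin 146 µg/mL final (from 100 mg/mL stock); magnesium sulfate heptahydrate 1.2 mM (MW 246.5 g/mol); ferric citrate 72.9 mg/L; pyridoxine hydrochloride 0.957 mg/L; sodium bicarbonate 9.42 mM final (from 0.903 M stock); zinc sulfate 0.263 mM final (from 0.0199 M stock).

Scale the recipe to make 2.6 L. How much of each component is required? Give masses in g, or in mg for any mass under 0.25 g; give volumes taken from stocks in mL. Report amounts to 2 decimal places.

Scale factor relative to 1 L: 2.6.
spectinomycin: dilute stock: 146 µg/mL × 2600 mL ÷ 100000 µg/mL = 3.80 mL
magnesium sulfate heptahydrate: 1.2 mmol/L × 246.5 g/mol × 2.6 L ÷ 1000 = 0.77 g
ferric citrate: 72.9 mg/L × 2.6 L = 189.54 mg
pyridoxine hydrochloride: 0.957 mg/L × 2.6 L = 2.49 mg
sodium bicarbonate: C1V1 = C2V2 → 9.42 mM × 2600 mL ÷ 903 mM = 27.12 mL
zinc sulfate: C1V1 = C2V2 → 0.263 mM × 2600 mL ÷ 19.9 mM = 34.36 mL

spectinomycin 3.80 mL; magnesium sulfate heptahydrate 0.77 g; ferric citrate 189.54 mg; pyridoxine hydrochloride 2.49 mg; sodium bicarbonate 27.12 mL; zinc sulfate 34.36 mL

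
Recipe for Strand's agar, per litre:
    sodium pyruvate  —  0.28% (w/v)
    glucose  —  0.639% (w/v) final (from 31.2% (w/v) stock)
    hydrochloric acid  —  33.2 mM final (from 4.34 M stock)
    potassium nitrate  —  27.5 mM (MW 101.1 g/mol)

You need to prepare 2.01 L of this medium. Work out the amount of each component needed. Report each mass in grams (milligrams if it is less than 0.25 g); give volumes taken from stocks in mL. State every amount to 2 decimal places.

sodium pyruvate 5.63 g; glucose 41.17 mL; hydrochloric acid 15.38 mL; potassium nitrate 5.59 g

Scale factor relative to 1 L: 2.01.
sodium pyruvate: 0.28 g per 100 mL × 2010 mL ÷ 100 = 5.63 g
glucose: V = C2·V2/C1 = 0.639% ÷ 31.2% × 2010 mL = 41.17 mL
hydrochloric acid: C1V1 = C2V2 → 33.2 mM × 2010 mL ÷ 4340 mM = 15.38 mL
potassium nitrate: 27.5 mmol/L × 101.1 g/mol × 2.01 L ÷ 1000 = 5.59 g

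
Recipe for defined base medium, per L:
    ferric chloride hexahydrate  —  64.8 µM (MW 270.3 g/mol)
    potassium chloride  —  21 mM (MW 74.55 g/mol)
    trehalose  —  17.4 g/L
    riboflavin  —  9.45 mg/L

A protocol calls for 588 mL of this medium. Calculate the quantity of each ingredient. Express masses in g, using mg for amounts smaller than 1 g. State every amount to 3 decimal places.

Target volume = 588 mL = 0.588 L.
ferric chloride hexahydrate: 64.8 µmol/L × 270.3 g/mol × 0.588 L ÷ 1000 = 10.299 mg
potassium chloride: 21 mmol/L × 74.55 mg/mmol × 0.588 L = 920.543 mg
trehalose: 17.4 g/L × 0.588 L = 10.231 g
riboflavin: 9.45 mg/L × 0.588 L = 5.557 mg

ferric chloride hexahydrate 10.299 mg; potassium chloride 920.543 mg; trehalose 10.231 g; riboflavin 5.557 mg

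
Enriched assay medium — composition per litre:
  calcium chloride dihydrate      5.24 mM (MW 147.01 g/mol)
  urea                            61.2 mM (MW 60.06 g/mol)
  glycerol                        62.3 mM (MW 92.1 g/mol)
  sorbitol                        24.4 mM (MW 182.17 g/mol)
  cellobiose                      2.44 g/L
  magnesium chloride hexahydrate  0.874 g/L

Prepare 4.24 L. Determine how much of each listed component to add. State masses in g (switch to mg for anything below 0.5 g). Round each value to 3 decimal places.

calcium chloride dihydrate 3.266 g; urea 15.585 g; glycerol 24.328 g; sorbitol 18.847 g; cellobiose 10.346 g; magnesium chloride hexahydrate 3.706 g

Scale factor relative to 1 L: 4.24.
calcium chloride dihydrate: 5.24 mmol/L × 147.01 g/mol × 4.24 L ÷ 1000 = 3.266 g
urea: 61.2 mmol/L × 60.06 g/mol × 4.24 L ÷ 1000 = 15.585 g
glycerol: 62.3 mmol/L × 92.1 g/mol × 4.24 L ÷ 1000 = 24.328 g
sorbitol: 24.4 mmol/L × 182.17 g/mol × 4.24 L ÷ 1000 = 18.847 g
cellobiose: 2.44 g/L × 4.24 L = 10.346 g
magnesium chloride hexahydrate: 0.874 g/L × 4.24 L = 3.706 g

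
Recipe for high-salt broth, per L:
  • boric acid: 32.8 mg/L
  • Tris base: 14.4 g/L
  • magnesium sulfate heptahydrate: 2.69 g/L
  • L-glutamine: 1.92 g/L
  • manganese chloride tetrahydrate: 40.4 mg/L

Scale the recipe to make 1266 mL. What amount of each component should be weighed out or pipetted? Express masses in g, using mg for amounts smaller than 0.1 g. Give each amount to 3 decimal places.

Target volume = 1266 mL = 1.266 L.
boric acid: 32.8 mg/L × 1.266 L = 41.525 mg
Tris base: 14.4 g/L × 1.266 L = 18.230 g
magnesium sulfate heptahydrate: 2.69 g/L × 1.266 L = 3.406 g
L-glutamine: 1.92 g/L × 1.266 L = 2.431 g
manganese chloride tetrahydrate: 40.4 mg/L × 1.266 L = 51.146 mg

boric acid 41.525 mg; Tris base 18.230 g; magnesium sulfate heptahydrate 3.406 g; L-glutamine 2.431 g; manganese chloride tetrahydrate 51.146 mg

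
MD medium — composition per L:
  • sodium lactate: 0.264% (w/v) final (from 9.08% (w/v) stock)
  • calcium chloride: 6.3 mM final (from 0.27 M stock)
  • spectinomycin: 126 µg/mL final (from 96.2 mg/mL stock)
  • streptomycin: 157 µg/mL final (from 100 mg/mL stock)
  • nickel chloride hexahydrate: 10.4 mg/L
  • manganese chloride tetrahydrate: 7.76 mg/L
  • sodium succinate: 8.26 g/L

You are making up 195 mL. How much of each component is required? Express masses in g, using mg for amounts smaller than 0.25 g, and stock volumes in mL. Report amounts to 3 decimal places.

sodium lactate 5.670 mL; calcium chloride 4.550 mL; spectinomycin 0.255 mL; streptomycin 0.306 mL; nickel chloride hexahydrate 2.028 mg; manganese chloride tetrahydrate 1.513 mg; sodium succinate 1.611 g

Working volume: 195 mL = 0.195 L.
sodium lactate: C1V1 = C2V2 → 0.264% ÷ 9.08% × 195 mL = 5.670 mL
calcium chloride: dilute stock: 6.3 mM × 195 mL ÷ 270 mM = 4.550 mL
spectinomycin: C1V1 = C2V2 → 126 µg/mL × 195 mL ÷ 96200 µg/mL = 0.255 mL
streptomycin: dilute stock: 157 µg/mL × 195 mL ÷ 100000 µg/mL = 0.306 mL
nickel chloride hexahydrate: 10.4 mg/L × 0.195 L = 2.028 mg
manganese chloride tetrahydrate: 7.76 mg/L × 0.195 L = 1.513 mg
sodium succinate: 8.26 g/L × 0.195 L = 1.611 g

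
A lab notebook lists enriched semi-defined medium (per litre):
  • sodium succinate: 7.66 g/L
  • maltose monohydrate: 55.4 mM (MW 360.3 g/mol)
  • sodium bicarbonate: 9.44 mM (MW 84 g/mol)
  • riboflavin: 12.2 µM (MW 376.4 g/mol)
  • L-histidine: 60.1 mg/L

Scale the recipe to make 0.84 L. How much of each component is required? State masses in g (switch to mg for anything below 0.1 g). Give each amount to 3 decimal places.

sodium succinate 6.434 g; maltose monohydrate 16.767 g; sodium bicarbonate 0.666 g; riboflavin 3.857 mg; L-histidine 50.484 mg

Working volume: 0.84 L.
sodium succinate: 7.66 g/L × 0.84 L = 6.434 g
maltose monohydrate: 55.4 mmol/L × 360.3 g/mol × 0.84 L ÷ 1000 = 16.767 g
sodium bicarbonate: 9.44 mmol/L × 84 g/mol × 0.84 L ÷ 1000 = 0.666 g
riboflavin: 12.2 µmol/L × 376.4 g/mol × 0.84 L ÷ 1000 = 3.857 mg
L-histidine: 60.1 mg/L × 0.84 L = 50.484 mg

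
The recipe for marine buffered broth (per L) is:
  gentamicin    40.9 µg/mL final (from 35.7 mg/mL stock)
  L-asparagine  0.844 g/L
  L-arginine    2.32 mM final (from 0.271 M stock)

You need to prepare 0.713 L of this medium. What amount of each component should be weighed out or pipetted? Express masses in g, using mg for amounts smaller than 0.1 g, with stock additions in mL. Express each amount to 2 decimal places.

gentamicin 0.82 mL; L-asparagine 0.60 g; L-arginine 6.10 mL

Scale factor relative to 1 L: 0.713.
gentamicin: C1V1 = C2V2 → 40.9 µg/mL × 713 mL ÷ 35700 µg/mL = 0.82 mL
L-asparagine: 0.844 g/L × 0.713 L = 0.60 g
L-arginine: C1V1 = C2V2 → 2.32 mM × 713 mL ÷ 271 mM = 6.10 mL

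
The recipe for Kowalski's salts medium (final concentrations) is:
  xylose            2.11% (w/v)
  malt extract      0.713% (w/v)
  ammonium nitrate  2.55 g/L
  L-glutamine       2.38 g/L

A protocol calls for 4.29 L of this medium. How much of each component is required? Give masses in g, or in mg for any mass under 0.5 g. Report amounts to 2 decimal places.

xylose 90.52 g; malt extract 30.59 g; ammonium nitrate 10.94 g; L-glutamine 10.21 g

Working volume: 4.29 L.
xylose: 2.11 g per 100 mL × 4290 mL ÷ 100 = 90.52 g
malt extract: 0.713 g per 100 mL × 4290 mL ÷ 100 = 30.59 g
ammonium nitrate: 2.55 g/L × 4.29 L = 10.94 g
L-glutamine: 2.38 g/L × 4.29 L = 10.21 g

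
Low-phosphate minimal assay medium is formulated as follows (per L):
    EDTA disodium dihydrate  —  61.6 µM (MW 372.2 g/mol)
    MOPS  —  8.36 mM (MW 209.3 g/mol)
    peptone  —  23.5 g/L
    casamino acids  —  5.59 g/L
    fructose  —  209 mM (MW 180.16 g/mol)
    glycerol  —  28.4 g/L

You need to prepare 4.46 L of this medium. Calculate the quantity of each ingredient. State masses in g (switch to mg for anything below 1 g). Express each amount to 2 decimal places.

EDTA disodium dihydrate 102.26 mg; MOPS 7.80 g; peptone 104.81 g; casamino acids 24.93 g; fructose 167.93 g; glycerol 126.66 g

Scale factor relative to 1 L: 4.46.
EDTA disodium dihydrate: 61.6 µmol/L × 372.2 g/mol × 4.46 L ÷ 1000 = 102.26 mg
MOPS: 8.36 mmol/L × 209.3 g/mol × 4.46 L ÷ 1000 = 7.80 g
peptone: 23.5 g/L × 4.46 L = 104.81 g
casamino acids: 5.59 g/L × 4.46 L = 24.93 g
fructose: 209 mmol/L × 180.16 g/mol × 4.46 L ÷ 1000 = 167.93 g
glycerol: 28.4 g/L × 4.46 L = 126.66 g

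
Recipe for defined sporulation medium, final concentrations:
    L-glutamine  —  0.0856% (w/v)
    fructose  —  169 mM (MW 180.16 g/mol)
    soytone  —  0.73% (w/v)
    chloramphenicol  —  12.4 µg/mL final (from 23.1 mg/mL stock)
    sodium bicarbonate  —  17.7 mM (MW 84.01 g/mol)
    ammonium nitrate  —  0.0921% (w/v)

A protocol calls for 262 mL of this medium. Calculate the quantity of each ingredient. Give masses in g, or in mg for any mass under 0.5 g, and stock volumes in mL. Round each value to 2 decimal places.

L-glutamine 224.27 mg; fructose 7.98 g; soytone 1.91 g; chloramphenicol 0.14 mL; sodium bicarbonate 389.59 mg; ammonium nitrate 241.30 mg

Working volume: 262 mL = 0.262 L.
L-glutamine: 0.0856% w/v = 0.856 g/L → 0.856 × 0.262 L = 0.224272 g = 224.27 mg
fructose: 169 mmol/L × 180.16 g/mol × 0.262 L ÷ 1000 = 7.98 g
soytone: 0.73% w/v = 7.3 g/L → 7.3 × 0.262 L = 1.91 g
chloramphenicol: C1V1 = C2V2 → 12.4 µg/mL × 262 mL ÷ 23100 µg/mL = 0.14 mL
sodium bicarbonate: 17.7 mmol/L × 84.01 mg/mmol × 0.262 L = 389.59 mg
ammonium nitrate: 0.0921 g per 100 mL × 262 mL ÷ 100 = 0.241302 g = 241.30 mg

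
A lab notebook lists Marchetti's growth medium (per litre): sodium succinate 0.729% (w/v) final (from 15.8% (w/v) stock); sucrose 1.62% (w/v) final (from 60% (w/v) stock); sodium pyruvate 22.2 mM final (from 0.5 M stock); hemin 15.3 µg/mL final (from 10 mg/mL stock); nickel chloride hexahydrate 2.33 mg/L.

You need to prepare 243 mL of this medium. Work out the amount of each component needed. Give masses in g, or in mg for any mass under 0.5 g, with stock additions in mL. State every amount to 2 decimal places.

Scale factor relative to 1 L: 0.243.
sodium succinate: C1V1 = C2V2 → 0.729% ÷ 15.8% × 243 mL = 11.21 mL
sucrose: dilute stock: 1.62% ÷ 60% × 243 mL = 6.56 mL
sodium pyruvate: dilute stock: 22.2 mM × 243 mL ÷ 500 mM = 10.79 mL
hemin: V = C2·V2/C1 = 15.3 µg/mL × 243 mL ÷ 10000 µg/mL = 0.37 mL
nickel chloride hexahydrate: 2.33 mg/L × 0.243 L = 0.57 mg

sodium succinate 11.21 mL; sucrose 6.56 mL; sodium pyruvate 10.79 mL; hemin 0.37 mL; nickel chloride hexahydrate 0.57 mg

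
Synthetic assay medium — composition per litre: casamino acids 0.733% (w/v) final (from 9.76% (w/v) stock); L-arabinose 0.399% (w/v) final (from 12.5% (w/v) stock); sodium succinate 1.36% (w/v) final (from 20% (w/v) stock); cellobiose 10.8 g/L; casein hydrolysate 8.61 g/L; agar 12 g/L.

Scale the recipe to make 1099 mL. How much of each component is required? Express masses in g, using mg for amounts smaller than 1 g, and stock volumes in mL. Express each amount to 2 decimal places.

casamino acids 82.54 mL; L-arabinose 35.08 mL; sodium succinate 74.73 mL; cellobiose 11.87 g; casein hydrolysate 9.46 g; agar 13.19 g

Target volume = 1099 mL = 1.099 L.
casamino acids: C1V1 = C2V2 → 0.733% ÷ 9.76% × 1099 mL = 82.54 mL
L-arabinose: C1V1 = C2V2 → 0.399% ÷ 12.5% × 1099 mL = 35.08 mL
sodium succinate: dilute stock: 1.36% ÷ 20% × 1099 mL = 74.73 mL
cellobiose: 10.8 g/L × 1.099 L = 11.87 g
casein hydrolysate: 8.61 g/L × 1.099 L = 9.46 g
agar: 12 g/L × 1.099 L = 13.19 g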